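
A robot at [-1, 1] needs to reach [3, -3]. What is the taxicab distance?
8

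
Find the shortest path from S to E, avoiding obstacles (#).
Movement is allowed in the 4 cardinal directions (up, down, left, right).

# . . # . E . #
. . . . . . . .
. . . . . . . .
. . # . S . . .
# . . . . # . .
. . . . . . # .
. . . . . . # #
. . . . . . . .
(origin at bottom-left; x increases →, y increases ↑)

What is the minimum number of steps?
4
(one shortest path: (4, 4) → (5, 4) → (5, 5) → (5, 6) → (5, 7))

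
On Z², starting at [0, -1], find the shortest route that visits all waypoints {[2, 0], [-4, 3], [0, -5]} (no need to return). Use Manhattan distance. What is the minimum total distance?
20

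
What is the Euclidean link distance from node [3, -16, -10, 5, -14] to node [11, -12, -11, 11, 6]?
22.7376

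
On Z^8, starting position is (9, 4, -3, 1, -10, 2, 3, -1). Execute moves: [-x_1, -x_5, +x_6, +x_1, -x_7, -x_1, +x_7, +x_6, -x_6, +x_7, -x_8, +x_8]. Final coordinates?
(8, 4, -3, 1, -11, 3, 4, -1)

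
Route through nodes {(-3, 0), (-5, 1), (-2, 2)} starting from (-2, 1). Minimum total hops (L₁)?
7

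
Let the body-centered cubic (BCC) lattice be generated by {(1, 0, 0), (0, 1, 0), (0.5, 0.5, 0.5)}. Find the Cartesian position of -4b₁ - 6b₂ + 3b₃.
(-2.5, -4.5, 1.5)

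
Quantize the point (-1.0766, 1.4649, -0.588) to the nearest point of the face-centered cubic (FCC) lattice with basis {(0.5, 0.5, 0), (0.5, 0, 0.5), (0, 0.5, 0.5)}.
(-1, 1.5, -0.5)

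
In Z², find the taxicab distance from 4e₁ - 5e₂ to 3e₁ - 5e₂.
1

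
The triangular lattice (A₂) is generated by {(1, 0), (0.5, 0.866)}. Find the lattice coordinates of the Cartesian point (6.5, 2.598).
5b₁ + 3b₂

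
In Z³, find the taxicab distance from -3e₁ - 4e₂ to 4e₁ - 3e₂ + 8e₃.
16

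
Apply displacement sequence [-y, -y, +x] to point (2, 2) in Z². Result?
(3, 0)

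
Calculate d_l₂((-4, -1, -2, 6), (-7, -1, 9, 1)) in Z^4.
12.4499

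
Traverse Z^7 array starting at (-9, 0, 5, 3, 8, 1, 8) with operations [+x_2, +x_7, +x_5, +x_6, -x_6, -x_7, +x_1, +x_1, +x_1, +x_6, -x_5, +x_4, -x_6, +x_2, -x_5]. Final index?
(-6, 2, 5, 4, 7, 1, 8)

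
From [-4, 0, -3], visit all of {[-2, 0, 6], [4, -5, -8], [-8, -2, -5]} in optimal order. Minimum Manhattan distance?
48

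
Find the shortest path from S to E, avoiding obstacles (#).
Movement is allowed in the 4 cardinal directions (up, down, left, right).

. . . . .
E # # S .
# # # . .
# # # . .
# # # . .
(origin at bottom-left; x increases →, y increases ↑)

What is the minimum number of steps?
5
(one shortest path: (3, 3) → (3, 4) → (2, 4) → (1, 4) → (0, 4) → (0, 3))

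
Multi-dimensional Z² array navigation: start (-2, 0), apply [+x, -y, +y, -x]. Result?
(-2, 0)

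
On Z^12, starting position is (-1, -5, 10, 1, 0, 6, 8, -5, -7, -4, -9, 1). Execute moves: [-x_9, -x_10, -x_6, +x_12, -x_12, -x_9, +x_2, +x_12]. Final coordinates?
(-1, -4, 10, 1, 0, 5, 8, -5, -9, -5, -9, 2)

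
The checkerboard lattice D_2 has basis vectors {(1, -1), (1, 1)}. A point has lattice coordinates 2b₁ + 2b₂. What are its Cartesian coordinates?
(4, 0)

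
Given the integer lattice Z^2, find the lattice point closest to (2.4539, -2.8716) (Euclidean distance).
(2, -3)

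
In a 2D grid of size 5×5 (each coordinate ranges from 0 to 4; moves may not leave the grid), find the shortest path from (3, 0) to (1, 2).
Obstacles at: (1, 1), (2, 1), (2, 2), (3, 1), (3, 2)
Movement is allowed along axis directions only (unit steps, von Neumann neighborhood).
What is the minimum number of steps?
6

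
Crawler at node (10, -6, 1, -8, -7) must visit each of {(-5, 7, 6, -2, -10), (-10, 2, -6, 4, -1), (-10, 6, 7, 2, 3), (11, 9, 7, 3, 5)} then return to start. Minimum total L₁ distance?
174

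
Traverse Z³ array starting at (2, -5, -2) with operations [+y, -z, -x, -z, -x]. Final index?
(0, -4, -4)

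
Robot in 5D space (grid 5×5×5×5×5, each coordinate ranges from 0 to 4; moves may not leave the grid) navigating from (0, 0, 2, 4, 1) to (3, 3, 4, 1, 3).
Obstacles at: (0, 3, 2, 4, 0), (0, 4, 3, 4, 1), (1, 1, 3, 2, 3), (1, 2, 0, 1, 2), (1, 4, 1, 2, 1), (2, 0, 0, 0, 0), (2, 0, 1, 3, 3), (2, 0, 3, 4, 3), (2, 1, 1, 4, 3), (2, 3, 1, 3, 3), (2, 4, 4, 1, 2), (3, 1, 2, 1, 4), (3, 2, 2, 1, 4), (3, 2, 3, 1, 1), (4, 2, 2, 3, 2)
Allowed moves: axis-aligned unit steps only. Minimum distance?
13
(one shortest path: (0, 0, 2, 4, 1) → (1, 0, 2, 4, 1) → (2, 0, 2, 4, 1) → (3, 0, 2, 4, 1) → (3, 1, 2, 4, 1) → (3, 2, 2, 4, 1) → (3, 3, 2, 4, 1) → (3, 3, 3, 4, 1) → (3, 3, 4, 4, 1) → (3, 3, 4, 3, 1) → (3, 3, 4, 2, 1) → (3, 3, 4, 1, 1) → (3, 3, 4, 1, 2) → (3, 3, 4, 1, 3))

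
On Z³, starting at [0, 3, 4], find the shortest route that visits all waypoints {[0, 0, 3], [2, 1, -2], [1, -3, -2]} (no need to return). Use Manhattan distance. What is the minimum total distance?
17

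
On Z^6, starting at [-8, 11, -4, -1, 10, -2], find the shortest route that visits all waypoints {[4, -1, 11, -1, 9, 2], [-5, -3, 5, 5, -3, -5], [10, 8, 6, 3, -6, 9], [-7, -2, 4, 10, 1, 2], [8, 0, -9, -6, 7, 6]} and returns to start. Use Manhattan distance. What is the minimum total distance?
242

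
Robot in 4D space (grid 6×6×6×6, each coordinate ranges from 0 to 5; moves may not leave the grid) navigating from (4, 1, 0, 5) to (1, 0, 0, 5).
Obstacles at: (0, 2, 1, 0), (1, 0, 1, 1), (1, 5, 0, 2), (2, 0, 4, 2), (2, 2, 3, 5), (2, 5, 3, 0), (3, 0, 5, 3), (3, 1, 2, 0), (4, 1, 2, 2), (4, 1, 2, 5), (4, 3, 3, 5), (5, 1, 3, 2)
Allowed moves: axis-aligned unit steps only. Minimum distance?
4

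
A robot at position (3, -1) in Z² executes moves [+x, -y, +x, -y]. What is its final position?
(5, -3)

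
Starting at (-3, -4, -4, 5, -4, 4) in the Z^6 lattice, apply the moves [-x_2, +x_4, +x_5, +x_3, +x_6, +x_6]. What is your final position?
(-3, -5, -3, 6, -3, 6)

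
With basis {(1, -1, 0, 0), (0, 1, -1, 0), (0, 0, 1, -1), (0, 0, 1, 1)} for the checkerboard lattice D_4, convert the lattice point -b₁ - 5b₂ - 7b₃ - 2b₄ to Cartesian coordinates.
(-1, -4, -4, 5)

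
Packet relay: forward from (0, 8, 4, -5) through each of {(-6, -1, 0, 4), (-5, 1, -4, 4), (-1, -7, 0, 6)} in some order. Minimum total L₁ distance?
49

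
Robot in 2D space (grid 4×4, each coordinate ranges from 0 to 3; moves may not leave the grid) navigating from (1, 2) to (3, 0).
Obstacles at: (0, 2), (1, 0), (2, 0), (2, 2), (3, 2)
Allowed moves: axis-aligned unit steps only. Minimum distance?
4
(one shortest path: (1, 2) → (1, 1) → (2, 1) → (3, 1) → (3, 0))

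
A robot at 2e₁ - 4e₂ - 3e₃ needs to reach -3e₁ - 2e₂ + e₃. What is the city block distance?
11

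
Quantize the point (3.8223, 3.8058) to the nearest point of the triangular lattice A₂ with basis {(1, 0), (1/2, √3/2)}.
(4, 3.464)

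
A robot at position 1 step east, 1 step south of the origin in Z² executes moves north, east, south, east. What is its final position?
(3, -1)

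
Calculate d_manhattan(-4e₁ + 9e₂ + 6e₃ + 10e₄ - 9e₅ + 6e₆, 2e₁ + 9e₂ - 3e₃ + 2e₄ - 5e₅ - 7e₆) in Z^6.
40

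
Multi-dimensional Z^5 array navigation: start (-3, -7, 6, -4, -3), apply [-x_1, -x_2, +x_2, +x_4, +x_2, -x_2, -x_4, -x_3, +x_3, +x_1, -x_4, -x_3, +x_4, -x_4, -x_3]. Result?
(-3, -7, 4, -5, -3)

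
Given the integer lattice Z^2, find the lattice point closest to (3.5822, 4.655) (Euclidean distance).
(4, 5)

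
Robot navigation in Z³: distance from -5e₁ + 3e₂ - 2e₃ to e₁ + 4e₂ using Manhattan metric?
9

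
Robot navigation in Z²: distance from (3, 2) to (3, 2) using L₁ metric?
0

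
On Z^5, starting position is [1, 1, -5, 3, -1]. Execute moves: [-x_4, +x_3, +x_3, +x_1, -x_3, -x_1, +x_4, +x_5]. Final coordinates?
(1, 1, -4, 3, 0)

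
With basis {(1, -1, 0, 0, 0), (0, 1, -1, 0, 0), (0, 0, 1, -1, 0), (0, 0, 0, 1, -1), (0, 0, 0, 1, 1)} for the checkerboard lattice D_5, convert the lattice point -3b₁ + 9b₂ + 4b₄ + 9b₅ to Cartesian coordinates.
(-3, 12, -9, 13, 5)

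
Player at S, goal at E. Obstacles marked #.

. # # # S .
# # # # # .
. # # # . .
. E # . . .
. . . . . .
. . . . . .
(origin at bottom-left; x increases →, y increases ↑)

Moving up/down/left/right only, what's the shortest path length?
10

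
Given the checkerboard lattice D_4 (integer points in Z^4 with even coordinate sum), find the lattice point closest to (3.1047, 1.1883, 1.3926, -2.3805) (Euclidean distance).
(3, 1, 2, -2)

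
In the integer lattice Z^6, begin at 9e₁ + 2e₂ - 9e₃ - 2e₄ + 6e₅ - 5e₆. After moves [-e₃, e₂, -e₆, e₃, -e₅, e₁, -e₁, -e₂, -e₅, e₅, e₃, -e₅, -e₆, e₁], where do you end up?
(10, 2, -8, -2, 4, -7)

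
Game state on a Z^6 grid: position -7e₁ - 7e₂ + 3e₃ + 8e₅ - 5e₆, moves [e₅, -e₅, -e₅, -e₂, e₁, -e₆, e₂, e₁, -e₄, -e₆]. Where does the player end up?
(-5, -7, 3, -1, 7, -7)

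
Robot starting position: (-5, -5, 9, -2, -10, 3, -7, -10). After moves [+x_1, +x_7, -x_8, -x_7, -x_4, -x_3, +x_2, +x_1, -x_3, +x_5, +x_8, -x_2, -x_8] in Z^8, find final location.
(-3, -5, 7, -3, -9, 3, -7, -11)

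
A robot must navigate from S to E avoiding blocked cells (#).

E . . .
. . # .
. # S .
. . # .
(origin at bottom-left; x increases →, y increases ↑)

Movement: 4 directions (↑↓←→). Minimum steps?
6
(one shortest path: (2, 1) → (3, 1) → (3, 2) → (3, 3) → (2, 3) → (1, 3) → (0, 3))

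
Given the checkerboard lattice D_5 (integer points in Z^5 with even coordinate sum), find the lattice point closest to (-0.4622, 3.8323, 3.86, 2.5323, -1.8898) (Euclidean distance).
(0, 4, 4, 2, -2)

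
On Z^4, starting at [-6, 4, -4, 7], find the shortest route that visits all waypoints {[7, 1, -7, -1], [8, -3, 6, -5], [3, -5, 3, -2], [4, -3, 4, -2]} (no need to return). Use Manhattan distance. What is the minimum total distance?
61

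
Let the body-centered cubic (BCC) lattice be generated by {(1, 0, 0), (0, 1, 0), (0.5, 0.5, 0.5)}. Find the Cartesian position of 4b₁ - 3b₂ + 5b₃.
(6.5, -0.5, 2.5)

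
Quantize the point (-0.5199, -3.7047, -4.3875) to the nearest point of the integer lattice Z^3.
(-1, -4, -4)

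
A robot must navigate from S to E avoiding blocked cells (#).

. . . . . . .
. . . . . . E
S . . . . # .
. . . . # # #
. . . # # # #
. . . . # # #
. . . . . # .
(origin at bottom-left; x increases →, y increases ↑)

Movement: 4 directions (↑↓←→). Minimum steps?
7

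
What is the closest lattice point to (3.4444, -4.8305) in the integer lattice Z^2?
(3, -5)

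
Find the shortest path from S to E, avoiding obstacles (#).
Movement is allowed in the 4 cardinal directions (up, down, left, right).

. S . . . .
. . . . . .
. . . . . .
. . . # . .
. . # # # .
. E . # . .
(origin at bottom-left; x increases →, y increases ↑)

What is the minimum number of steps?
5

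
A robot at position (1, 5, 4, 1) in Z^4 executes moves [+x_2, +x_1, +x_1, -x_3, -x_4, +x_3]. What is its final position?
(3, 6, 4, 0)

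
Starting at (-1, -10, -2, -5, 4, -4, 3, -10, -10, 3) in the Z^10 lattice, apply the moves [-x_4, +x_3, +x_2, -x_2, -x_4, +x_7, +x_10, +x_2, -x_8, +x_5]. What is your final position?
(-1, -9, -1, -7, 5, -4, 4, -11, -10, 4)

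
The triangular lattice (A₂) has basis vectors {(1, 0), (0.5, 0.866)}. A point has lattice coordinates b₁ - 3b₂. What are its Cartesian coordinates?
(-0.5, -2.598)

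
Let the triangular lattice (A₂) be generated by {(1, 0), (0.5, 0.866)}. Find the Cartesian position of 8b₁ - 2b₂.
(7, -1.732)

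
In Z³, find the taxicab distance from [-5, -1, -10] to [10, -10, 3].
37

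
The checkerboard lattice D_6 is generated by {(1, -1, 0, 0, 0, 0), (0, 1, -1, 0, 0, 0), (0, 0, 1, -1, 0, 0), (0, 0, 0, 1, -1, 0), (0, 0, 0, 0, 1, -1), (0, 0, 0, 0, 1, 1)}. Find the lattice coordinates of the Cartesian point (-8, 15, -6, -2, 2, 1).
-8b₁ + 7b₂ + b₃ - b₄ + b₆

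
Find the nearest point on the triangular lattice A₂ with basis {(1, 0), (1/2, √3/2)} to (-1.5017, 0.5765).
(-1.5, 0.866)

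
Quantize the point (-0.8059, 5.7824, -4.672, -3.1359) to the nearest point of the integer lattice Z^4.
(-1, 6, -5, -3)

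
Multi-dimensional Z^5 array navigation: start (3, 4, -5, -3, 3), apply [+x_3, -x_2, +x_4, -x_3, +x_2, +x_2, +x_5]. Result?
(3, 5, -5, -2, 4)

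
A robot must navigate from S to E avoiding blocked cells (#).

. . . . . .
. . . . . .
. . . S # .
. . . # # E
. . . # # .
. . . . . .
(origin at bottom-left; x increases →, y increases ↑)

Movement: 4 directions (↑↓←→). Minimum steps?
5
(one shortest path: (3, 3) → (3, 4) → (4, 4) → (5, 4) → (5, 3) → (5, 2))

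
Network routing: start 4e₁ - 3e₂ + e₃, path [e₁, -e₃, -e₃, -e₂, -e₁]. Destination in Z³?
(4, -4, -1)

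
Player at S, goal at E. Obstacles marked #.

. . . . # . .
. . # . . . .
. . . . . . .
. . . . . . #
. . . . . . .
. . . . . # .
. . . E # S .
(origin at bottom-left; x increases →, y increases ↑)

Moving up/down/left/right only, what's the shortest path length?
8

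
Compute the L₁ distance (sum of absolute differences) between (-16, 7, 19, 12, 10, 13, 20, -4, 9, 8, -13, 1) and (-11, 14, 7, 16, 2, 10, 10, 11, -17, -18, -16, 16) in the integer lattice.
134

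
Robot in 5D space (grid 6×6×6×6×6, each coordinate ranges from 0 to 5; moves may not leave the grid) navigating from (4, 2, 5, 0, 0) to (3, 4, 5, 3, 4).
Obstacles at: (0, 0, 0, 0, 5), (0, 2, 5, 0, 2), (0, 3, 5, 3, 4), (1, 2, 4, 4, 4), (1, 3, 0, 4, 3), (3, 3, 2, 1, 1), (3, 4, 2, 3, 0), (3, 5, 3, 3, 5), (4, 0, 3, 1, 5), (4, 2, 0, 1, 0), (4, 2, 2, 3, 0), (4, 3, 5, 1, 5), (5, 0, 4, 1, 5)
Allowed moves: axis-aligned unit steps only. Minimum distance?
10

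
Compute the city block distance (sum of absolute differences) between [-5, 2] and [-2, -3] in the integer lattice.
8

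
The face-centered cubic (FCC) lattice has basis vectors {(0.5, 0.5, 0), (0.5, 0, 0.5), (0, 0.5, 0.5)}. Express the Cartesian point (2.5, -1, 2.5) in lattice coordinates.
-b₁ + 6b₂ - b₃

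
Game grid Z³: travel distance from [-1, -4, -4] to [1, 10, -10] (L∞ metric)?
14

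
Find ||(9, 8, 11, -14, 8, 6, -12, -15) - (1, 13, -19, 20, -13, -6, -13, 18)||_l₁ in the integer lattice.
144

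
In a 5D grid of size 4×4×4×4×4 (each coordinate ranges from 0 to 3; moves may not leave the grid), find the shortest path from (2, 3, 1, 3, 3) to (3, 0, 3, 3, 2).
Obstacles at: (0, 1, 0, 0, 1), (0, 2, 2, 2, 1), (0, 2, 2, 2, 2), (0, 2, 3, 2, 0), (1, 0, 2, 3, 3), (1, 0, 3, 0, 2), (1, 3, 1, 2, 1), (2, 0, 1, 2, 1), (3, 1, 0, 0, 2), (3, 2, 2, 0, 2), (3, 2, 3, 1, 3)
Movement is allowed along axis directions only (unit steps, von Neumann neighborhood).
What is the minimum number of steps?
7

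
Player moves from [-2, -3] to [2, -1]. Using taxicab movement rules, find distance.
6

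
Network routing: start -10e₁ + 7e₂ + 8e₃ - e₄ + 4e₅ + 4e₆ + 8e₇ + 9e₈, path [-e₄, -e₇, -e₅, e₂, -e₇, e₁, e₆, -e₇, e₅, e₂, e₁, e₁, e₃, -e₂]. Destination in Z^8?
(-7, 8, 9, -2, 4, 5, 5, 9)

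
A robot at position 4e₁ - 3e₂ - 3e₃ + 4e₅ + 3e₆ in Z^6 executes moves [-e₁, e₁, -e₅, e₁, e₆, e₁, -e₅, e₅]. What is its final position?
(6, -3, -3, 0, 3, 4)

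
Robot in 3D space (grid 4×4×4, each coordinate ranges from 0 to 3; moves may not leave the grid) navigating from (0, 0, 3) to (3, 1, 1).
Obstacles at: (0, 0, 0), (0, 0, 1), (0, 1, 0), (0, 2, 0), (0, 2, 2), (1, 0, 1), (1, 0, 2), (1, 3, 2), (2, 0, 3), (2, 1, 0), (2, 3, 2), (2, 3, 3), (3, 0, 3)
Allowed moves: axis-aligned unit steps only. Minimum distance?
6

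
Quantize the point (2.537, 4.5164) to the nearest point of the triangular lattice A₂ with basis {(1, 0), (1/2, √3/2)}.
(2.5, 4.33)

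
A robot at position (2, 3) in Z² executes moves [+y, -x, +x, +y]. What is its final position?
(2, 5)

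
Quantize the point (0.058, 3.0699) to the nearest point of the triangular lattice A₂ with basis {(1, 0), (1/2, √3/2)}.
(0, 3.464)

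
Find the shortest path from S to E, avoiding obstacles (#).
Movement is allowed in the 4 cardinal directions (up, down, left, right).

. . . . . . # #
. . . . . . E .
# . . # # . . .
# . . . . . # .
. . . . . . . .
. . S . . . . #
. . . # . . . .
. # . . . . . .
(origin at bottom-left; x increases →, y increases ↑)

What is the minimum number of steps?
8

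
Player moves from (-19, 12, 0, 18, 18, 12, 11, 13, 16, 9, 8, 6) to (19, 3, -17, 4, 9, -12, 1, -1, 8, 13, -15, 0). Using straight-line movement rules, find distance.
60.0666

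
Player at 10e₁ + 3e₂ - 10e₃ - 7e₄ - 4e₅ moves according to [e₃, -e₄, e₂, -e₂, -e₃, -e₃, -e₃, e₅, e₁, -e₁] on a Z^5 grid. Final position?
(10, 3, -12, -8, -3)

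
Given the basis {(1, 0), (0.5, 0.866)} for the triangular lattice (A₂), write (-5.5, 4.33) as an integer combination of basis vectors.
-8b₁ + 5b₂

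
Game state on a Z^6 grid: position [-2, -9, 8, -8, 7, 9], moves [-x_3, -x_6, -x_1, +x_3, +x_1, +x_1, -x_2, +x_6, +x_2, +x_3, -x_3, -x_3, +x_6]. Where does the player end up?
(-1, -9, 7, -8, 7, 10)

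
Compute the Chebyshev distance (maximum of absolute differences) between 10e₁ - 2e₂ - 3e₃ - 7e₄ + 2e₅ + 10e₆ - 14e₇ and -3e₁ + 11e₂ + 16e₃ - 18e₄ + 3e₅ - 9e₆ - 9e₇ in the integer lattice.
19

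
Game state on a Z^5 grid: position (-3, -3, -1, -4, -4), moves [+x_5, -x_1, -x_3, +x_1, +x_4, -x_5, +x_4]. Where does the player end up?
(-3, -3, -2, -2, -4)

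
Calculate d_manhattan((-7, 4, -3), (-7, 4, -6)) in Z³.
3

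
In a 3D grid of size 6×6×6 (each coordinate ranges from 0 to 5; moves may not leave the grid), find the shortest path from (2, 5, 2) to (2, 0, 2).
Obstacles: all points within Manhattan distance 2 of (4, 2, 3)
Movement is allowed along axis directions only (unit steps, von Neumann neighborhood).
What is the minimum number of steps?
5
(one shortest path: (2, 5, 2) → (2, 4, 2) → (2, 3, 2) → (2, 2, 2) → (2, 1, 2) → (2, 0, 2))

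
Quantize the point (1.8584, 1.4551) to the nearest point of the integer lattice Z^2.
(2, 1)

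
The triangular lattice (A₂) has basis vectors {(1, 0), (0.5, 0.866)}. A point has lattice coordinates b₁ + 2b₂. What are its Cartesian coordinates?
(2, 1.732)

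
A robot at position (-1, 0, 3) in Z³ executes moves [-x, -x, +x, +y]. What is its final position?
(-2, 1, 3)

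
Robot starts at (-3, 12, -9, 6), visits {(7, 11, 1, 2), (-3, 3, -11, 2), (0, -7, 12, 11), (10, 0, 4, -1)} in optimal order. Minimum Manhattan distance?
102
(one optimal route: (-3, 12, -9, 6) → (-3, 3, -11, 2) → (7, 11, 1, 2) → (10, 0, 4, -1) → (0, -7, 12, 11))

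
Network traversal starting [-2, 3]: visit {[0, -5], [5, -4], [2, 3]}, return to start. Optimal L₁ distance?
30
(one optimal route: (-2, 3) → (0, -5) → (5, -4) → (2, 3) → (-2, 3))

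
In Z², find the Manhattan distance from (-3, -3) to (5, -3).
8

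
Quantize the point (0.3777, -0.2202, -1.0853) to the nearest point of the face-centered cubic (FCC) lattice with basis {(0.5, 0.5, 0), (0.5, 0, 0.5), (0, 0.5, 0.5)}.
(0.5, -0.5, -1)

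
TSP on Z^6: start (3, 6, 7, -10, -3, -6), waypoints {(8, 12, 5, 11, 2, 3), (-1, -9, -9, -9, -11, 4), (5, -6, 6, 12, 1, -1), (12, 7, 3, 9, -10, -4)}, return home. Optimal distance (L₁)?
218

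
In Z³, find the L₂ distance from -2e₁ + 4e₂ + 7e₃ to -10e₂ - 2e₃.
16.7631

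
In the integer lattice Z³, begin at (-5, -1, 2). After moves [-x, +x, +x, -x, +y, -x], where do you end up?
(-6, 0, 2)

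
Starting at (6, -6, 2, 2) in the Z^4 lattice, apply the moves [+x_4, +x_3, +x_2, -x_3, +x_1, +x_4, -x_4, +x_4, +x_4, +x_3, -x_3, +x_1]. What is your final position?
(8, -5, 2, 5)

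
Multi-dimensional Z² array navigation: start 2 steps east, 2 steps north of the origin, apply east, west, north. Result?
(2, 3)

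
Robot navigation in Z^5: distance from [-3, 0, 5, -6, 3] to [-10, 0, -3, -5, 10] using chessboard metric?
8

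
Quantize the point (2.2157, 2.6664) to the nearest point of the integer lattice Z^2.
(2, 3)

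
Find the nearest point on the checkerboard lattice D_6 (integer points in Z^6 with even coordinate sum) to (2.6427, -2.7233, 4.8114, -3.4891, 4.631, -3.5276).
(3, -3, 5, -4, 5, -4)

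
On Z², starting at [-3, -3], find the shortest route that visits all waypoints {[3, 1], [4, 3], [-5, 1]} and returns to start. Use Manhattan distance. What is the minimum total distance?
30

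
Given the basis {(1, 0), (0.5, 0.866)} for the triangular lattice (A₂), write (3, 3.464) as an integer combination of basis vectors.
b₁ + 4b₂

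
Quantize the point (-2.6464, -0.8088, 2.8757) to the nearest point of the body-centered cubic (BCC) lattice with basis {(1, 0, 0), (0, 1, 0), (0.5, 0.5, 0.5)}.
(-3, -1, 3)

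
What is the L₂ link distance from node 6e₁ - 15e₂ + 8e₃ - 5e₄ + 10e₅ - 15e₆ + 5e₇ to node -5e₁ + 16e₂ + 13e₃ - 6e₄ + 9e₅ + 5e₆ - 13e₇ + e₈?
42.8252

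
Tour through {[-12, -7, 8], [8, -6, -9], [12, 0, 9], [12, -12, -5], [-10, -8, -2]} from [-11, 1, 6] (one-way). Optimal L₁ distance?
91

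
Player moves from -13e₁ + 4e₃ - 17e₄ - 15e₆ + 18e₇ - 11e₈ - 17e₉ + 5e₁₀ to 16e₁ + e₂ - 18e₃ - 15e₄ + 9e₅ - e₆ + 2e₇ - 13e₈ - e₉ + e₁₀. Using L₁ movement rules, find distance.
115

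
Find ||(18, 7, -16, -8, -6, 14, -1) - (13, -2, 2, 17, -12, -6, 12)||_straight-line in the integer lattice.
40.7431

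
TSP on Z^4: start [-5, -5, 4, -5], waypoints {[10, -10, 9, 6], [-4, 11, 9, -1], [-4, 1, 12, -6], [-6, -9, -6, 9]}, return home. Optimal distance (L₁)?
140
(one optimal route: (-5, -5, 4, -5) → (-4, 1, 12, -6) → (-4, 11, 9, -1) → (10, -10, 9, 6) → (-6, -9, -6, 9) → (-5, -5, 4, -5))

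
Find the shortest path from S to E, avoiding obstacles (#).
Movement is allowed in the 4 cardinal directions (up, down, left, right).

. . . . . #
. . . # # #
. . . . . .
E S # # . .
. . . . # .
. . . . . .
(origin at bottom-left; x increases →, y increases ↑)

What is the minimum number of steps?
1
(one shortest path: (1, 2) → (0, 2))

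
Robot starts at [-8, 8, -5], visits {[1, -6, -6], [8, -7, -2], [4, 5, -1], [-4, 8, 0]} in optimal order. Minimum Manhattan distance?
50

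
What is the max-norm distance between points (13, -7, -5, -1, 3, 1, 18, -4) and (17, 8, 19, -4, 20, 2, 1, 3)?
24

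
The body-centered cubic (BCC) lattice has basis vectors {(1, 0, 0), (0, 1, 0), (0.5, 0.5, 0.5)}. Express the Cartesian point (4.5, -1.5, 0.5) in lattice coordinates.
4b₁ - 2b₂ + b₃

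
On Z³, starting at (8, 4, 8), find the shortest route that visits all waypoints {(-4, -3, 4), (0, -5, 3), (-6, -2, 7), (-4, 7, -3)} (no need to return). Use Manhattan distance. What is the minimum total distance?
56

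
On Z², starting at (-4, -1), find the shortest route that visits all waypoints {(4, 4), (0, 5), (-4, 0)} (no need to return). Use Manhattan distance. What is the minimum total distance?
15
(one optimal route: (-4, -1) → (-4, 0) → (0, 5) → (4, 4))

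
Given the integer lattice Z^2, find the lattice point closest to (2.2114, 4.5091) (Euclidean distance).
(2, 5)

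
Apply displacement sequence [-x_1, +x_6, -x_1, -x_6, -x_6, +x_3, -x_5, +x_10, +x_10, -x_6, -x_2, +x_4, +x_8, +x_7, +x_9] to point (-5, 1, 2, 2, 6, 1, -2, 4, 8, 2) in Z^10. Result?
(-7, 0, 3, 3, 5, -1, -1, 5, 9, 4)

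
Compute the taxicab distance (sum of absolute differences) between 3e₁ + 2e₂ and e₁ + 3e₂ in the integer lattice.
3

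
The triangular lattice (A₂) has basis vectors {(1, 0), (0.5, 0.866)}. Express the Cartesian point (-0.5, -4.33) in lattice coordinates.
2b₁ - 5b₂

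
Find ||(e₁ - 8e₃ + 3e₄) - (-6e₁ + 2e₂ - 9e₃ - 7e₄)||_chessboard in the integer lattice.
10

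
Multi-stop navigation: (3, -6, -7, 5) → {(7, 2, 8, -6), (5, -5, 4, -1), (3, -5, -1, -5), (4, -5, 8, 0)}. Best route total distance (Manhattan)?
50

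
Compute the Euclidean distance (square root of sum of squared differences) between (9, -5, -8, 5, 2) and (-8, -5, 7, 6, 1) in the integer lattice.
22.7156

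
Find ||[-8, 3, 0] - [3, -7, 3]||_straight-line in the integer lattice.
15.1658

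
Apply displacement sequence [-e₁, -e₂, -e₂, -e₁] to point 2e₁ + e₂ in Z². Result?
(0, -1)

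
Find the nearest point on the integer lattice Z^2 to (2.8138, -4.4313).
(3, -4)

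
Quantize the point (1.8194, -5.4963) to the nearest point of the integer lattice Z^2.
(2, -5)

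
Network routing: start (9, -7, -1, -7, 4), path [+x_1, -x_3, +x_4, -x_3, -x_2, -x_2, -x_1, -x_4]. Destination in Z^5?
(9, -9, -3, -7, 4)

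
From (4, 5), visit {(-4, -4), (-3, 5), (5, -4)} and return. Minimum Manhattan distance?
36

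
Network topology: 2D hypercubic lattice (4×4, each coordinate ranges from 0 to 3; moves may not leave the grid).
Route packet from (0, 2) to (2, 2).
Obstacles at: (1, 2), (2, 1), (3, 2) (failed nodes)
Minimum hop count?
4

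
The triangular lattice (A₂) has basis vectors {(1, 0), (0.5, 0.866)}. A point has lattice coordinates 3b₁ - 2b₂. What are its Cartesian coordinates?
(2, -1.732)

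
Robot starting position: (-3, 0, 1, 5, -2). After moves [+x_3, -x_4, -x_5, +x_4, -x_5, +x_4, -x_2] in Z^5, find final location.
(-3, -1, 2, 6, -4)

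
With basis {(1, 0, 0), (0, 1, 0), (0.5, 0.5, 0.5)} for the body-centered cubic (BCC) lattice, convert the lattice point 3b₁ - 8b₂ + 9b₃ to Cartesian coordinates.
(7.5, -3.5, 4.5)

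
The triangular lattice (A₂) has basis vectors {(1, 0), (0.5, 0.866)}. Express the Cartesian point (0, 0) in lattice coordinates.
0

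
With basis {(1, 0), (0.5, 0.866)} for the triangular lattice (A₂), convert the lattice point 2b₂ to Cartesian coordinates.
(1, 1.732)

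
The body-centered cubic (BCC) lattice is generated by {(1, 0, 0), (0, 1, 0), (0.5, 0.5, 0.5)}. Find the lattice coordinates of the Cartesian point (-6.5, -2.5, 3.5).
-10b₁ - 6b₂ + 7b₃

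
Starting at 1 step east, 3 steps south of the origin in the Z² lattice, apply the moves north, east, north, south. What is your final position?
(2, -2)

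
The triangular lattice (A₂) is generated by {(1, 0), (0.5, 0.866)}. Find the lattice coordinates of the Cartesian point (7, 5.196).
4b₁ + 6b₂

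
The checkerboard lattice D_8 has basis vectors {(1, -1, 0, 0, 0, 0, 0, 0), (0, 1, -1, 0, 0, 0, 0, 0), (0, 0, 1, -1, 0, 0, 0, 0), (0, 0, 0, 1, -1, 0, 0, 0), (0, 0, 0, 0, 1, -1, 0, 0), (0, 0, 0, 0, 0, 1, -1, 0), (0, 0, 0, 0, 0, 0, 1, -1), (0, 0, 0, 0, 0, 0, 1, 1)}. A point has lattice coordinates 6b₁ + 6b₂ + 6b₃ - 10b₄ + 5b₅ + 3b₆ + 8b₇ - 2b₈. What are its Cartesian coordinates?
(6, 0, 0, -16, 15, -2, 3, -10)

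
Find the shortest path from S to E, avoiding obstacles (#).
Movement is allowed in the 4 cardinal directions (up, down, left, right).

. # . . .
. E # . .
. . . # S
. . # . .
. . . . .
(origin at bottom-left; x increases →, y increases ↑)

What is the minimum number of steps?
8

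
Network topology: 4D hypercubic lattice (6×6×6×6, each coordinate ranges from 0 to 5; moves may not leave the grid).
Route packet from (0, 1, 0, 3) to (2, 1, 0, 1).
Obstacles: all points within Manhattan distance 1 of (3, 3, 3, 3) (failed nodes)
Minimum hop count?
4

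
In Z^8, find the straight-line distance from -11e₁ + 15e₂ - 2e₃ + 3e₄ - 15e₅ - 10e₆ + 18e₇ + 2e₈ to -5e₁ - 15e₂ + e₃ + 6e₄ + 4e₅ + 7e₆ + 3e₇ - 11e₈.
44.699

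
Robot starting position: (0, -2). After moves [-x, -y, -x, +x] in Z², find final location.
(-1, -3)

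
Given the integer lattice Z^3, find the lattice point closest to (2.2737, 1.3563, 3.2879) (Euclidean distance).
(2, 1, 3)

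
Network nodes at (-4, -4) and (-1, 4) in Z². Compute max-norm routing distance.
8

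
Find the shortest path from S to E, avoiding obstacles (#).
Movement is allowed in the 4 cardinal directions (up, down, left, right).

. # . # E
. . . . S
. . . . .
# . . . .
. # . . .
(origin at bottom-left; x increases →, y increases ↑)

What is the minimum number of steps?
1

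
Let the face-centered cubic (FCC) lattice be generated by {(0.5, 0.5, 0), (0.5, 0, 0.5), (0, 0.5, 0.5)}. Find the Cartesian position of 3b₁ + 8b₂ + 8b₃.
(5.5, 5.5, 8)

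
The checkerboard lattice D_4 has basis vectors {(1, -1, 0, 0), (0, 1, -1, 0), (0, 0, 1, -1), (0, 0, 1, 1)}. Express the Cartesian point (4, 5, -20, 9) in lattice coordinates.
4b₁ + 9b₂ - 10b₃ - b₄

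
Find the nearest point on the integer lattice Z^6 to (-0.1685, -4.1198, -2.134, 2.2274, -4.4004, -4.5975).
(0, -4, -2, 2, -4, -5)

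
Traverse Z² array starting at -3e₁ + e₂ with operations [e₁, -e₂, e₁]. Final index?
(-1, 0)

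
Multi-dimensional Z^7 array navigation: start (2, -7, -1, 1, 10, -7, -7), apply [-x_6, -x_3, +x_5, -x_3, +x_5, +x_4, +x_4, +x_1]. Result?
(3, -7, -3, 3, 12, -8, -7)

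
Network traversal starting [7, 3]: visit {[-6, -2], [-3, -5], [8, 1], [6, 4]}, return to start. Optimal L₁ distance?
46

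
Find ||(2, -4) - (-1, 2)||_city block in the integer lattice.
9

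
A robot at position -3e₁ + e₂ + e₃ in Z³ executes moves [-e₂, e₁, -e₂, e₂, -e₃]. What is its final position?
(-2, 0, 0)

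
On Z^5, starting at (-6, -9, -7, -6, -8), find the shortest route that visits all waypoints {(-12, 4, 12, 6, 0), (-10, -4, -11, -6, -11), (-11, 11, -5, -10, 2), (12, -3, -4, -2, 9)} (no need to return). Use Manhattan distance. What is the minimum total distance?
162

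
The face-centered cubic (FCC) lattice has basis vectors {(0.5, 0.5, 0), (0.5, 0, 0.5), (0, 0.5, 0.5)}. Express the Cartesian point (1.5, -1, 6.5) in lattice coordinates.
-6b₁ + 9b₂ + 4b₃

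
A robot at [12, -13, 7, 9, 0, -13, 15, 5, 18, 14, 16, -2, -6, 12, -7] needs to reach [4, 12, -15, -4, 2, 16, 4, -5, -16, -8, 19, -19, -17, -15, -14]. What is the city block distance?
241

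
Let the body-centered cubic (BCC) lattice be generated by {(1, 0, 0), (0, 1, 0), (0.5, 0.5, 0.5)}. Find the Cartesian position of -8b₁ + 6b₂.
(-8, 6, 0)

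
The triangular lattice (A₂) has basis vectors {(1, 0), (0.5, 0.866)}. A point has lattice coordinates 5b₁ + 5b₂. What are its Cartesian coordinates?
(7.5, 4.33)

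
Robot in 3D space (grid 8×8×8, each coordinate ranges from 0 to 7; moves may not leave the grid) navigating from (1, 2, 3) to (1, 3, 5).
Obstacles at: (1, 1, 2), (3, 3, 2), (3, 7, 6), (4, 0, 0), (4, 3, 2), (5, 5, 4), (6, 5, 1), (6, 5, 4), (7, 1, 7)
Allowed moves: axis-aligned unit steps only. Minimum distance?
3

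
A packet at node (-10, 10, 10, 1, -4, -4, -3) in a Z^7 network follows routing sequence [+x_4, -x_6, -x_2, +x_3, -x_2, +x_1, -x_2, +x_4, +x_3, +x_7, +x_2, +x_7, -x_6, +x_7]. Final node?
(-9, 8, 12, 3, -4, -6, 0)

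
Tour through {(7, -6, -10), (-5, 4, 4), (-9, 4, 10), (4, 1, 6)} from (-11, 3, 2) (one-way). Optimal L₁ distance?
61
(one optimal route: (-11, 3, 2) → (-9, 4, 10) → (-5, 4, 4) → (4, 1, 6) → (7, -6, -10))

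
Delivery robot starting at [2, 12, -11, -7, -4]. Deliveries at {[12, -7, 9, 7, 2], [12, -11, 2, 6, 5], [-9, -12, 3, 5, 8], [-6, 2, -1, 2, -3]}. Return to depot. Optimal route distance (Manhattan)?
184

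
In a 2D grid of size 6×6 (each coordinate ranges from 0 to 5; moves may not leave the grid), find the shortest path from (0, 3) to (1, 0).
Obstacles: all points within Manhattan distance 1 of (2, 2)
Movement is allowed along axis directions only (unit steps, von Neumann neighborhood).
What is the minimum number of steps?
4
(one shortest path: (0, 3) → (0, 2) → (0, 1) → (1, 1) → (1, 0))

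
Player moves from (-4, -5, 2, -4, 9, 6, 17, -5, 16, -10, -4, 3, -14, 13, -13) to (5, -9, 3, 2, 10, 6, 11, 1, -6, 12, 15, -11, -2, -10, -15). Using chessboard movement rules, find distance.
23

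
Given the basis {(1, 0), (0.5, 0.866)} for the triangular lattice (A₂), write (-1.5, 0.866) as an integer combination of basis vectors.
-2b₁ + b₂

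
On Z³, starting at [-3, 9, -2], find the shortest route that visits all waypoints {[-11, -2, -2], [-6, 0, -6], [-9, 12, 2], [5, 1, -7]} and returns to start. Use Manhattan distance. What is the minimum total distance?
78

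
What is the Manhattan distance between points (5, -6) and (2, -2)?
7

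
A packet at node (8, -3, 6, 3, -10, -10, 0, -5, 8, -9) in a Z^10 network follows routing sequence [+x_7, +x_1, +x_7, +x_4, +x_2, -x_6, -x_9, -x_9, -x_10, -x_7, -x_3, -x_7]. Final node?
(9, -2, 5, 4, -10, -11, 0, -5, 6, -10)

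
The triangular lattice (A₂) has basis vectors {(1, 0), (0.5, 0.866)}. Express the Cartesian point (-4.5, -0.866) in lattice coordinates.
-4b₁ - b₂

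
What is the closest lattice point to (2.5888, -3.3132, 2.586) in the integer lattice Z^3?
(3, -3, 3)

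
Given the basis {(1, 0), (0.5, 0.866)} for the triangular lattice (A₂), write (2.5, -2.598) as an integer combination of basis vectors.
4b₁ - 3b₂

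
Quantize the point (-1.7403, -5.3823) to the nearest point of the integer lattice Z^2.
(-2, -5)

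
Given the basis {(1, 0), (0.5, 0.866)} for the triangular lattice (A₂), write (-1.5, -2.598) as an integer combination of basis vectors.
-3b₂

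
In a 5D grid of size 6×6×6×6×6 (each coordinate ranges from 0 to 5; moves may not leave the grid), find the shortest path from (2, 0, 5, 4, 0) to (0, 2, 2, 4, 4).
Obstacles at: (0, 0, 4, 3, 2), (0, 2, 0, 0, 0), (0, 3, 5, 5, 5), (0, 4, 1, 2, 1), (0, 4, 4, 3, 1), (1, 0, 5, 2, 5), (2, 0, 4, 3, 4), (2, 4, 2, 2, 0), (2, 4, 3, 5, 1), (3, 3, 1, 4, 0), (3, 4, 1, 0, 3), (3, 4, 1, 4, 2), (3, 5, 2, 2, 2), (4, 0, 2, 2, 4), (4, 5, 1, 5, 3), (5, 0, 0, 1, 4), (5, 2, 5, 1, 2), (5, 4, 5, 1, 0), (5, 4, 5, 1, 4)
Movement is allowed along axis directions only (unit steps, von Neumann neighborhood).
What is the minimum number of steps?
11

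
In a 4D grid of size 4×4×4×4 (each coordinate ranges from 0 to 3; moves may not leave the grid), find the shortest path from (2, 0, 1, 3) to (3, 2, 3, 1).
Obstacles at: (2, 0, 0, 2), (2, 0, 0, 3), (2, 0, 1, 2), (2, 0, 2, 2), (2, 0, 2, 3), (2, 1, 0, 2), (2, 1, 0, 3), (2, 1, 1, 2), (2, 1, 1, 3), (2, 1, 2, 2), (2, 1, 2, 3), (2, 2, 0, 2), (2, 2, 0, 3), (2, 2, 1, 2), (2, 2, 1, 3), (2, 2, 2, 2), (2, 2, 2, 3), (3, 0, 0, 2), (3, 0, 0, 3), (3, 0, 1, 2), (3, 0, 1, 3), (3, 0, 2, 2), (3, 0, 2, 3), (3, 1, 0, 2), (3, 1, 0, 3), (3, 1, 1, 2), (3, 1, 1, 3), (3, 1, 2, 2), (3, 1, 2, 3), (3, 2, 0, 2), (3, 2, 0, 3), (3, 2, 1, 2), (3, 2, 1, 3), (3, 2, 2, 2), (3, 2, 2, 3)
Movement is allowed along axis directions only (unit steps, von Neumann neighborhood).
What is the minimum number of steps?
9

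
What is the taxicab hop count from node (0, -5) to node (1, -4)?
2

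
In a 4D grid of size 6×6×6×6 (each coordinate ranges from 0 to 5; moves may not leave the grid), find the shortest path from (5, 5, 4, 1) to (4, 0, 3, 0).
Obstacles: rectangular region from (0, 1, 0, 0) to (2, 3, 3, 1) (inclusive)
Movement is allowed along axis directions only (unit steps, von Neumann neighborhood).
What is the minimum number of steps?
8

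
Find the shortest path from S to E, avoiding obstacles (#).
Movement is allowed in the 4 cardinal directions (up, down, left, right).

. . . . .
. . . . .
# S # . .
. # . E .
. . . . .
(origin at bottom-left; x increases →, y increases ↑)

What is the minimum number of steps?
5
(one shortest path: (1, 2) → (1, 3) → (2, 3) → (3, 3) → (3, 2) → (3, 1))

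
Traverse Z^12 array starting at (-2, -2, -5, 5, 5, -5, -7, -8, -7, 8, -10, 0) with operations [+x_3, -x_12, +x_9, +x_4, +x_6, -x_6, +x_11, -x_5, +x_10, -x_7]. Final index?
(-2, -2, -4, 6, 4, -5, -8, -8, -6, 9, -9, -1)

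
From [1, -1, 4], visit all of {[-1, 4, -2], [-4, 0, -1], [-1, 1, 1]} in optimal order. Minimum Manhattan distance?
21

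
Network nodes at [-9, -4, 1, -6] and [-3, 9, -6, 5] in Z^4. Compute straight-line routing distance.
19.3649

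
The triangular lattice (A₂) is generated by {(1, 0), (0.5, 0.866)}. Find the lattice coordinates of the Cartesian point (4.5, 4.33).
2b₁ + 5b₂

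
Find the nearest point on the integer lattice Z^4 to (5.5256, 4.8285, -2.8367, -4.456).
(6, 5, -3, -4)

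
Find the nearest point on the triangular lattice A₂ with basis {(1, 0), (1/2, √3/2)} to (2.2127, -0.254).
(2, 0)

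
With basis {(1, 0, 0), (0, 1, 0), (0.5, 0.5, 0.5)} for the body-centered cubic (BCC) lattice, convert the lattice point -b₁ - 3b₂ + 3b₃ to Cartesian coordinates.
(0.5, -1.5, 1.5)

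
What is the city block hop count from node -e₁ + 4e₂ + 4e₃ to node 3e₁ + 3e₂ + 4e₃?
5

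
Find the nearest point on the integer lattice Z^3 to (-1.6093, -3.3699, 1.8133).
(-2, -3, 2)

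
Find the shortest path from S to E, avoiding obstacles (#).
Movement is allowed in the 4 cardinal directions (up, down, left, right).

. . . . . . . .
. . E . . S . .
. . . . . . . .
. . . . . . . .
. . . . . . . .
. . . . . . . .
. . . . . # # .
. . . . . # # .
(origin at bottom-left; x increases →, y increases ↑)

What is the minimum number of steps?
3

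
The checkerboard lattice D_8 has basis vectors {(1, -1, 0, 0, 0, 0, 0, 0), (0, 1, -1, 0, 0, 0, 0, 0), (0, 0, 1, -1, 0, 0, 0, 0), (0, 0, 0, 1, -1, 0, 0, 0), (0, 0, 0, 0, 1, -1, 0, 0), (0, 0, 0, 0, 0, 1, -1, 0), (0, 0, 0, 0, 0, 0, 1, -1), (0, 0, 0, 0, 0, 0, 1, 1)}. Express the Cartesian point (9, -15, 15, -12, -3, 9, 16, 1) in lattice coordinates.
9b₁ - 6b₂ + 9b₃ - 3b₄ - 6b₅ + 3b₆ + 9b₇ + 10b₈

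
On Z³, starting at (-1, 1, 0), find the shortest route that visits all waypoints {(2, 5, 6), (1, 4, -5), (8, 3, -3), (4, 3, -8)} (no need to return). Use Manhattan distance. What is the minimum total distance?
42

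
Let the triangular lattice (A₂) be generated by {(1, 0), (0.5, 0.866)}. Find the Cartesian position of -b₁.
(-1, 0)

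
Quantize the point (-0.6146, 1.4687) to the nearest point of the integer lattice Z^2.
(-1, 1)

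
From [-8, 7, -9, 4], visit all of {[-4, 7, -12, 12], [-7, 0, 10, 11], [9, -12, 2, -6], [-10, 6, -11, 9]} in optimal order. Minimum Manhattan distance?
107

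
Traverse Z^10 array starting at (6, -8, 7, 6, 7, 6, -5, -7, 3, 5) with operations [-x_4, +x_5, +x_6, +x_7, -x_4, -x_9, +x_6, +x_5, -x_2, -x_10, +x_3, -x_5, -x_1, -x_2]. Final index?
(5, -10, 8, 4, 8, 8, -4, -7, 2, 4)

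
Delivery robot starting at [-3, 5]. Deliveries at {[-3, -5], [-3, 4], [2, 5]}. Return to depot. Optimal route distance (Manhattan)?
30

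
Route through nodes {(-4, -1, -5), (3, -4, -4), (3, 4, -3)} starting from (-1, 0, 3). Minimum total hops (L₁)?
32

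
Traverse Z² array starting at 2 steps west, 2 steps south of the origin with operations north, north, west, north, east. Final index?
(-2, 1)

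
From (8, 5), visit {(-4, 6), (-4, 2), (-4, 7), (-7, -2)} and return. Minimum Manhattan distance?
48
(one optimal route: (8, 5) → (-4, 6) → (-4, 7) → (-4, 2) → (-7, -2) → (8, 5))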